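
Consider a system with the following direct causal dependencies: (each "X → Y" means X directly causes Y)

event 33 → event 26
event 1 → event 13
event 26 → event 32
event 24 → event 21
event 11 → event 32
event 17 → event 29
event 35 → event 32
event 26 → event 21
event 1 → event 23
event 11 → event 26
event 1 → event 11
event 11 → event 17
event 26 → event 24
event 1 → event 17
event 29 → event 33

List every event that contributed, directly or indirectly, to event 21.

event 1, event 11, event 17, event 24, event 26, event 29, event 33

Immediate causes of event 21: event 26, event 24.
Further upstream: event 1, event 11, event 17, event 29, event 33.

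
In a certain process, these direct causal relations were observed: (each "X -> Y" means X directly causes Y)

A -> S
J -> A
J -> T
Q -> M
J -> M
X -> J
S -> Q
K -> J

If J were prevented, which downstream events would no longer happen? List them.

Downstream of J: A, T, S, Q, M.

A, M, Q, S, T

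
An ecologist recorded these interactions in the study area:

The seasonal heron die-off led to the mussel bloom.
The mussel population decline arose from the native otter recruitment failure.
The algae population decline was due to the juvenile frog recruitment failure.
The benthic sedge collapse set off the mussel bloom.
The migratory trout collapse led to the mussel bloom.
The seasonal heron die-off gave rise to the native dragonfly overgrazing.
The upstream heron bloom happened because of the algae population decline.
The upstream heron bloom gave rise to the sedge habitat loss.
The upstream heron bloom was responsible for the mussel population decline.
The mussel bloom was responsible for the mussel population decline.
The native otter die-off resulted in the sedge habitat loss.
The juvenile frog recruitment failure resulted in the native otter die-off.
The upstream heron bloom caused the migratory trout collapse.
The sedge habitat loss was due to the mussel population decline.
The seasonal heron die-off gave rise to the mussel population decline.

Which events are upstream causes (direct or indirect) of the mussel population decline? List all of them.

Immediate causes of the mussel population decline: the seasonal heron die-off, the native otter recruitment failure, the upstream heron bloom, the mussel bloom.
Further upstream: the juvenile frog recruitment failure, the algae population decline, the benthic sedge collapse, the migratory trout collapse.

the algae population decline, the benthic sedge collapse, the juvenile frog recruitment failure, the migratory trout collapse, the mussel bloom, the native otter recruitment failure, the seasonal heron die-off, the upstream heron bloom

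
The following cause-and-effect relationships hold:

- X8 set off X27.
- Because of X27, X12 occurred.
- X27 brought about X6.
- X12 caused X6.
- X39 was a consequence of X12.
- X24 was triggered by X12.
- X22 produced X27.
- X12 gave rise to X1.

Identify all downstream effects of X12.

Direct effects: X1, X6, X39, X24.
Not reachable from it: X22, X27, X8.

X1, X24, X39, X6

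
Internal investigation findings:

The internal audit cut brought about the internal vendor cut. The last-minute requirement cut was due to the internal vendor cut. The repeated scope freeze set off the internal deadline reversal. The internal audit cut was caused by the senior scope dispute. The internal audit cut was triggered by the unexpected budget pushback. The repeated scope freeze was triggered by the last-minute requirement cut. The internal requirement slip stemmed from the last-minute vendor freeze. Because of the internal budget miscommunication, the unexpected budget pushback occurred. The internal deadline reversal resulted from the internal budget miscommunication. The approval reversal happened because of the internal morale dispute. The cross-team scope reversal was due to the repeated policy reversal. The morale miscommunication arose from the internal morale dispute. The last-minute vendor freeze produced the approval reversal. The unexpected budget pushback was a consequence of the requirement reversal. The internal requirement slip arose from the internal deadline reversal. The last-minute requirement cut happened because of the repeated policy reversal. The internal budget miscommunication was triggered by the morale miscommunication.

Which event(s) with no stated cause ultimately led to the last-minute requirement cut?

the internal morale dispute, the repeated policy reversal, the requirement reversal, the senior scope dispute

Tracing upstream from the last-minute requirement cut: the last-minute requirement cut ← the internal vendor cut ← the internal audit cut ← the unexpected budget pushback ← the internal budget miscommunication ← the morale miscommunication ← the internal morale dispute.
A separate upstream branch: the last-minute requirement cut ← the internal vendor cut ← the internal audit cut ← the unexpected budget pushback ← the requirement reversal.
A separate upstream branch: the last-minute requirement cut ← the repeated policy reversal.
A separate upstream branch: the last-minute requirement cut ← the internal vendor cut ← the internal audit cut ← the senior scope dispute.
Each of those chain origins has no stated cause.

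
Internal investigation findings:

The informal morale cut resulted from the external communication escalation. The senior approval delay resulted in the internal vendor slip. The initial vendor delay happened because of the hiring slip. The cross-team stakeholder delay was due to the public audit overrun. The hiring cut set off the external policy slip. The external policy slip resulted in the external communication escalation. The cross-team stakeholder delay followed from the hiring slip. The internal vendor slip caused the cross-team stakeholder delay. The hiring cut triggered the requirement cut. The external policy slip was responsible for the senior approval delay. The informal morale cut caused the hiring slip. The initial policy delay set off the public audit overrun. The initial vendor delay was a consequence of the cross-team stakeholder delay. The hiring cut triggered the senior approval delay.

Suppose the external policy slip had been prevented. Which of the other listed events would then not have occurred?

Downstream of the external policy slip: the external communication escalation, the senior approval delay, the informal morale cut, the internal vendor slip, the hiring slip, the cross-team stakeholder delay, the initial vendor delay.
Of those, still caused via another path: the senior approval delay, the internal vendor slip, the cross-team stakeholder delay, the initial vendor delay.
The remainder have no surviving cause.

the external communication escalation, the hiring slip, the informal morale cut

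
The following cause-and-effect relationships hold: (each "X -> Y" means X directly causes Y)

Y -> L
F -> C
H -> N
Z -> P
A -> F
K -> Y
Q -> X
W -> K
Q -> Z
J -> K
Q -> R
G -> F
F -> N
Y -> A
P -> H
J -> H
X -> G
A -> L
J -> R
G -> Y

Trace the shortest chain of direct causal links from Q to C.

Q → X
X → G
G → F
F → C
Length: 4 steps.

Q → X → G → F → C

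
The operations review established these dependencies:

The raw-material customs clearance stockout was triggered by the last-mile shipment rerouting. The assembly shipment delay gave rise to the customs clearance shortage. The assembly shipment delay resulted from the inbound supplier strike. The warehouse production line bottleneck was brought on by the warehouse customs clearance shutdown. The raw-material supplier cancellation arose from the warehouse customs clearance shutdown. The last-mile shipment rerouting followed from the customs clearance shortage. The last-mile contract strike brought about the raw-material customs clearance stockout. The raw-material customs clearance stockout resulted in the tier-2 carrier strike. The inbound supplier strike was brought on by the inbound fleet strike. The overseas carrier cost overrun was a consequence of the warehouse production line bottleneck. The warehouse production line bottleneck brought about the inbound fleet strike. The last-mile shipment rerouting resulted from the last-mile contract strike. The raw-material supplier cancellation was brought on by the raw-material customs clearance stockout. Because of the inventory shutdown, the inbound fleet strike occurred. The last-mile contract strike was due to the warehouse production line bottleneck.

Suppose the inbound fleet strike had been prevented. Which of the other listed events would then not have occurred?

the assembly shipment delay, the customs clearance shortage, the inbound supplier strike

Downstream of the inbound fleet strike: the inbound supplier strike, the assembly shipment delay, the customs clearance shortage, the last-mile shipment rerouting, the raw-material customs clearance stockout, the raw-material supplier cancellation, the tier-2 carrier strike.
Of those, still caused via another path: the last-mile shipment rerouting, the raw-material customs clearance stockout, the raw-material supplier cancellation, the tier-2 carrier strike.
The remainder have no surviving cause.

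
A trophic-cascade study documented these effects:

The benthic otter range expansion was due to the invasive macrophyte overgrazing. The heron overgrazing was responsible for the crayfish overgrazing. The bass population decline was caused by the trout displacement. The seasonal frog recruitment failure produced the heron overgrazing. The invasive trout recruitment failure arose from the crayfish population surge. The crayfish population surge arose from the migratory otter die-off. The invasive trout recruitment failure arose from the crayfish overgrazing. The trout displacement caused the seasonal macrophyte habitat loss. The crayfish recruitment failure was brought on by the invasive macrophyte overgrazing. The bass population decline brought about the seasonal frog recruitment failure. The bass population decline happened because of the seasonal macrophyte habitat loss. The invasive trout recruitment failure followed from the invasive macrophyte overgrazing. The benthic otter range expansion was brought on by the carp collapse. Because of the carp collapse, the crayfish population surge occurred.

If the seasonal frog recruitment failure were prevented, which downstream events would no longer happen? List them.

the crayfish overgrazing, the heron overgrazing

Downstream of the seasonal frog recruitment failure: the heron overgrazing, the crayfish overgrazing, the invasive trout recruitment failure.
Of those, still caused via another path: the invasive trout recruitment failure.
The remainder have no surviving cause.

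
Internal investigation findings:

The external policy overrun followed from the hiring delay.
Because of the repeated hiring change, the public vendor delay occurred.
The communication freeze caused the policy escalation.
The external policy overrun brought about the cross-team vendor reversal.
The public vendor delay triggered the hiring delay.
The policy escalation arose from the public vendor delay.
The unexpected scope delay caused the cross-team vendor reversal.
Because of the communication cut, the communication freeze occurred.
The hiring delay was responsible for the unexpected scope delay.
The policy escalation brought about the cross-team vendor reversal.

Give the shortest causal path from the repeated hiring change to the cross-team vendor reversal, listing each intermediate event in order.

the repeated hiring change → the public vendor delay
the public vendor delay → the policy escalation
the policy escalation → the cross-team vendor reversal
Length: 3 steps.

the repeated hiring change → the public vendor delay → the policy escalation → the cross-team vendor reversal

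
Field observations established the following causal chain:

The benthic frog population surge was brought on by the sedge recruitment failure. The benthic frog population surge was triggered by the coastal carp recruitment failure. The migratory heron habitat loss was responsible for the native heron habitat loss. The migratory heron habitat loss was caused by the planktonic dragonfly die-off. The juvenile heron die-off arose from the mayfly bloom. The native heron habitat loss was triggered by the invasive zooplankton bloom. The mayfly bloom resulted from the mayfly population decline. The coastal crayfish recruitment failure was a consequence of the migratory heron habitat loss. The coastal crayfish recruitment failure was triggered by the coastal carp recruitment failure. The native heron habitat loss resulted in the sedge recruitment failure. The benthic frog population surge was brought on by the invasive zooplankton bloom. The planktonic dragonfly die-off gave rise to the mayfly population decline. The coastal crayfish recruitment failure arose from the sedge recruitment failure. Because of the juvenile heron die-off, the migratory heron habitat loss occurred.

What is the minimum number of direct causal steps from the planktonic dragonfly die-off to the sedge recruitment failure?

3

Shortest chain: the planktonic dragonfly die-off → the migratory heron habitat loss → the native heron habitat loss → the sedge recruitment failure.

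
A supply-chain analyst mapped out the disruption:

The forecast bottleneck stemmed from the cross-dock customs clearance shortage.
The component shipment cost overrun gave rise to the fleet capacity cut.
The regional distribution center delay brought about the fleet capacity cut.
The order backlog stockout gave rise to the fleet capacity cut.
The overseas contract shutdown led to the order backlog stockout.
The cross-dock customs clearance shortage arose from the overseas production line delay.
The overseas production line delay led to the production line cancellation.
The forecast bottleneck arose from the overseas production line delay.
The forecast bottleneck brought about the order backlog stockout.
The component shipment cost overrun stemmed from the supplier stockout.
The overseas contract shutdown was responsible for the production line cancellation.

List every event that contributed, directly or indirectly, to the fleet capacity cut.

Immediate causes of the fleet capacity cut: the component shipment cost overrun, the order backlog stockout, the regional distribution center delay.
Further upstream: the overseas production line delay, the supplier stockout, the cross-dock customs clearance shortage, the forecast bottleneck, the overseas contract shutdown.

the component shipment cost overrun, the cross-dock customs clearance shortage, the forecast bottleneck, the order backlog stockout, the overseas contract shutdown, the overseas production line delay, the regional distribution center delay, the supplier stockout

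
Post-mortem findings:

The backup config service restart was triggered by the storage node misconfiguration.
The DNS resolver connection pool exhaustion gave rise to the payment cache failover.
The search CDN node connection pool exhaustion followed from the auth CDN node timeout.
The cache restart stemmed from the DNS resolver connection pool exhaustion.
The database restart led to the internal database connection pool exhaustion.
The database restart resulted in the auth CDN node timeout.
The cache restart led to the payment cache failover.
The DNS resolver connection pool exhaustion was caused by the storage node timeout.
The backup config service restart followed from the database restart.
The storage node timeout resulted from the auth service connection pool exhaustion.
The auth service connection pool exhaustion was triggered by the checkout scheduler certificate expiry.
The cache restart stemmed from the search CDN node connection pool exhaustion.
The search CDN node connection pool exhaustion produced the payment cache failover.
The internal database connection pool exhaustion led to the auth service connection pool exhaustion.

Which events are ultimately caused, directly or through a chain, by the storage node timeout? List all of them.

the DNS resolver connection pool exhaustion, the cache restart, the payment cache failover

Direct effects: the DNS resolver connection pool exhaustion.
2 steps out: the cache restart, the payment cache failover.
Not reachable from it: the database restart, the storage node misconfiguration, the checkout scheduler certificate expiry, the internal database connection pool exhaustion, the backup config service restart, the auth service connection pool exhaustion, the auth CDN node timeout, the search CDN node connection pool exhaustion.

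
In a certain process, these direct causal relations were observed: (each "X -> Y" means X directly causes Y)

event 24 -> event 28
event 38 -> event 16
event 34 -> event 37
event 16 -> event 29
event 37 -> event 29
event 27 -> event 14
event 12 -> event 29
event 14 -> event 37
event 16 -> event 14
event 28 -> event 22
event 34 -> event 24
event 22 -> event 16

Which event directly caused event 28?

Upstream contributors include event 34, but only event 24 feeds directly into event 28.

event 24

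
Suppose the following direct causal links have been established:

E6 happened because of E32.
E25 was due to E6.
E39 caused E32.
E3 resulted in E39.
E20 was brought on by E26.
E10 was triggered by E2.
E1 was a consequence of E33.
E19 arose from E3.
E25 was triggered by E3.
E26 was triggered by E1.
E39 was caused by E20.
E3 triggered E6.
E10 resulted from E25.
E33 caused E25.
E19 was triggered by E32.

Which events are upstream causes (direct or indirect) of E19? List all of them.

E1, E20, E26, E3, E32, E33, E39

Immediate causes of E19: E3, E32.
Further upstream: E33, E1, E26, E20, E39.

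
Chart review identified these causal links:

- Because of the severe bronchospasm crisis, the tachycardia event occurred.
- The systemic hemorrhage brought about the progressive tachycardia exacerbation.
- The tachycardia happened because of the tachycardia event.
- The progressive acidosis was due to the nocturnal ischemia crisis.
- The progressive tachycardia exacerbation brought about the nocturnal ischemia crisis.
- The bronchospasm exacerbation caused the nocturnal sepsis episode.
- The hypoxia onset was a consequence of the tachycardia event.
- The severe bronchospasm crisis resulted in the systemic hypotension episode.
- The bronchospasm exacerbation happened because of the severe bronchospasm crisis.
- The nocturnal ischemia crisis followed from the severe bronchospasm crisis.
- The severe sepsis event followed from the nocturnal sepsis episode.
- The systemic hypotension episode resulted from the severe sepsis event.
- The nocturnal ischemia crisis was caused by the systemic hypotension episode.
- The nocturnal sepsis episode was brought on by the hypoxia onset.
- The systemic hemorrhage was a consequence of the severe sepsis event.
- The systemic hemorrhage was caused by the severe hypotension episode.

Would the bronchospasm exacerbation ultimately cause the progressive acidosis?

There is a causal chain: the bronchospasm exacerbation → the nocturnal sepsis episode → the severe sepsis event → the systemic hypotension episode → the nocturnal ischemia crisis → the progressive acidosis.

Yes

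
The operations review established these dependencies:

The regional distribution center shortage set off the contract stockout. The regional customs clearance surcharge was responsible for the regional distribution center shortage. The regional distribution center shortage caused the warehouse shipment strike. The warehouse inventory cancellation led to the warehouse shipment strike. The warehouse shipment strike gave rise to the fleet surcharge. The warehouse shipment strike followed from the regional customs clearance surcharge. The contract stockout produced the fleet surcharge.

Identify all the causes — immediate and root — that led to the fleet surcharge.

Immediate causes of the fleet surcharge: the warehouse shipment strike, the contract stockout.
Further upstream: the regional customs clearance surcharge, the regional distribution center shortage, the warehouse inventory cancellation.

the contract stockout, the regional customs clearance surcharge, the regional distribution center shortage, the warehouse inventory cancellation, the warehouse shipment strike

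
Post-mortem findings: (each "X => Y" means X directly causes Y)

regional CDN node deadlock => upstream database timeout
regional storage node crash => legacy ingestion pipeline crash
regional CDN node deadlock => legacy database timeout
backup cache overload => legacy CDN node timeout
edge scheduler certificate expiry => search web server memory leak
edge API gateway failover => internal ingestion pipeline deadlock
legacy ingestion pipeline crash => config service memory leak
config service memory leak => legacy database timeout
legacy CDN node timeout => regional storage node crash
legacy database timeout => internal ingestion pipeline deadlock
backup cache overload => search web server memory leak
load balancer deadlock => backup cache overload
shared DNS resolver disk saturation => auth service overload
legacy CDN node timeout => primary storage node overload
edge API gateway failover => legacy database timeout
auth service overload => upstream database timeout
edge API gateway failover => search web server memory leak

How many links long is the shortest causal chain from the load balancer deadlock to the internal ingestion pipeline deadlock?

7

Shortest chain: the load balancer deadlock → the backup cache overload → the legacy CDN node timeout → the regional storage node crash → the legacy ingestion pipeline crash → the config service memory leak → the legacy database timeout → the internal ingestion pipeline deadlock.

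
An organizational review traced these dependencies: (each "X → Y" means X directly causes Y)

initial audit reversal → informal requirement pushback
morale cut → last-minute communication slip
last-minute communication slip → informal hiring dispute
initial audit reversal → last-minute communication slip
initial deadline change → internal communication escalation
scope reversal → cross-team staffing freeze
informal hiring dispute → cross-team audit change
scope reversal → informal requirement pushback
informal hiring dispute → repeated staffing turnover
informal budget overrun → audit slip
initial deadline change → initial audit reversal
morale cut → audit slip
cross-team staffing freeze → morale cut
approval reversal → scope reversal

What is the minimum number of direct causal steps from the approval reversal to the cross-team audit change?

Shortest chain: the approval reversal → the scope reversal → the cross-team staffing freeze → the morale cut → the last-minute communication slip → the informal hiring dispute → the cross-team audit change.

6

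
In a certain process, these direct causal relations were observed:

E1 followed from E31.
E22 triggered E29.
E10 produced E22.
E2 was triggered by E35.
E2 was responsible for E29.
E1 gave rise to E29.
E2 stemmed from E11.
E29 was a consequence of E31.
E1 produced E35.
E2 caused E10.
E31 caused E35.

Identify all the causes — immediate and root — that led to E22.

Immediate cause of E22: E10.
Further upstream: E31, E1, E35, E2, E11.

E1, E10, E11, E2, E31, E35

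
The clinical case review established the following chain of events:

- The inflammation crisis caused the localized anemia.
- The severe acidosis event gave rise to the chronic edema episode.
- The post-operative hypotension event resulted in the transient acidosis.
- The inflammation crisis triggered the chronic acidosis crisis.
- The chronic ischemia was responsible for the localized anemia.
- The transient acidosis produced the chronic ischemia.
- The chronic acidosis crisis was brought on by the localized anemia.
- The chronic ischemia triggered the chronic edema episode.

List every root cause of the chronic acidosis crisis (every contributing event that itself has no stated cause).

the inflammation crisis, the post-operative hypotension event

Tracing upstream from the chronic acidosis crisis: the chronic acidosis crisis ← the localized anemia ← the chronic ischemia ← the transient acidosis ← the post-operative hypotension event.
A separate upstream branch: the chronic acidosis crisis ← the inflammation crisis.
Each of those chain origins has no stated cause.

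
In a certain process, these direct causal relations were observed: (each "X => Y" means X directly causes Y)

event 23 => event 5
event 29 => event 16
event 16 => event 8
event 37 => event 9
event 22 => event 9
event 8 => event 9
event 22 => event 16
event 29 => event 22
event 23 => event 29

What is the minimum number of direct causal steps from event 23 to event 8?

Shortest chain: event 23 → event 29 → event 16 → event 8.

3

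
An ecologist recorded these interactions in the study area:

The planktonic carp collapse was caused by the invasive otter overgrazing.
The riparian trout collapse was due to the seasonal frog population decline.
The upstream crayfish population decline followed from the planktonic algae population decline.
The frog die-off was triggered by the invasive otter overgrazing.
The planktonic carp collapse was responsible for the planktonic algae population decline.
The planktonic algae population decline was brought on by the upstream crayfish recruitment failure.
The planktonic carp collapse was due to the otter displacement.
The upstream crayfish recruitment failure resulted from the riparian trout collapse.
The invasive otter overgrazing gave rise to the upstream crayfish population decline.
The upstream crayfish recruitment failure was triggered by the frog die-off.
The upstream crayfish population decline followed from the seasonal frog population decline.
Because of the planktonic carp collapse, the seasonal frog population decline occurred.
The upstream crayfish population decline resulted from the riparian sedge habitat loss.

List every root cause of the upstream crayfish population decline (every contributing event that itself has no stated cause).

Tracing upstream from the upstream crayfish population decline: the upstream crayfish population decline ← the seasonal frog population decline ← the planktonic carp collapse ← the otter displacement.
A separate upstream branch: the upstream crayfish population decline ← the invasive otter overgrazing.
A separate upstream branch: the upstream crayfish population decline ← the riparian sedge habitat loss.
Each of those chain origins has no stated cause.

the invasive otter overgrazing, the otter displacement, the riparian sedge habitat loss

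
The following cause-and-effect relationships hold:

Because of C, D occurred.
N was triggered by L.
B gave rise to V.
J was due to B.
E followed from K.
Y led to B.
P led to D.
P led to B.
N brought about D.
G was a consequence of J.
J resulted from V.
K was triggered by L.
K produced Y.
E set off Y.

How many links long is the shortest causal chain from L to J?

4

Shortest chain: L → K → Y → B → J.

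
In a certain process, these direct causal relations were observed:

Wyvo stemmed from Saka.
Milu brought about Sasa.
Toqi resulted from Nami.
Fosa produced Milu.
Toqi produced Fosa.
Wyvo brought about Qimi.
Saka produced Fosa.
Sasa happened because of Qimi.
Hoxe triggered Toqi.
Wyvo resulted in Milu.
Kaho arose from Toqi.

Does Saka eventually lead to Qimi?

Yes

There is a causal chain: Saka → Wyvo → Qimi.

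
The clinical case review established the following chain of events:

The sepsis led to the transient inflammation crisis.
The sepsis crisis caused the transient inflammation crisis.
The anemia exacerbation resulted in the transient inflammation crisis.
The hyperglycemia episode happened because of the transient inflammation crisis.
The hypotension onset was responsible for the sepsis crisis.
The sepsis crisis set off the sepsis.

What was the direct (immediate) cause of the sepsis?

the sepsis crisis

Upstream contributors include the hypotension onset, but only the sepsis crisis feeds directly into the sepsis.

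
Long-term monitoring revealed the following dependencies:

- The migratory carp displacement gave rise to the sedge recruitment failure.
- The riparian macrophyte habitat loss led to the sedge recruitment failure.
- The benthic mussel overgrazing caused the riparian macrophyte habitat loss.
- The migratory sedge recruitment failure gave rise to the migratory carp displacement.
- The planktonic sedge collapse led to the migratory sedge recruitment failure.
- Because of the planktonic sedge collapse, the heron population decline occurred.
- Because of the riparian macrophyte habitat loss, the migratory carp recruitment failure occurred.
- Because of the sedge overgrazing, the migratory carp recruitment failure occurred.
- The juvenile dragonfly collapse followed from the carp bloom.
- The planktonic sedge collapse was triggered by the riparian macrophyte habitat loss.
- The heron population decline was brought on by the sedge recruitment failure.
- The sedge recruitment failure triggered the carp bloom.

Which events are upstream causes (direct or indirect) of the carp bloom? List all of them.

the benthic mussel overgrazing, the migratory carp displacement, the migratory sedge recruitment failure, the planktonic sedge collapse, the riparian macrophyte habitat loss, the sedge recruitment failure

Immediate cause of the carp bloom: the sedge recruitment failure.
Further upstream: the benthic mussel overgrazing, the riparian macrophyte habitat loss, the planktonic sedge collapse, the migratory sedge recruitment failure, the migratory carp displacement.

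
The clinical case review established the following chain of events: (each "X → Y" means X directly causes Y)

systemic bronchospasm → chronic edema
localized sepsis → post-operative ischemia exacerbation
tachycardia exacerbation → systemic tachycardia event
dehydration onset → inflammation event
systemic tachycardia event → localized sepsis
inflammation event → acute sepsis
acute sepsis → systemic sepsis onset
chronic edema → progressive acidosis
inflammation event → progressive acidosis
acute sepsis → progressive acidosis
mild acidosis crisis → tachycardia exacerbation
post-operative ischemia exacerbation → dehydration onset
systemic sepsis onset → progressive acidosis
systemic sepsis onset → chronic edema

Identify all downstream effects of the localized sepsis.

the acute sepsis, the chronic edema, the dehydration onset, the inflammation event, the post-operative ischemia exacerbation, the progressive acidosis, the systemic sepsis onset

Direct effects: the post-operative ischemia exacerbation.
2 steps out: the dehydration onset.
3 steps out: the inflammation event.
4 steps out: the acute sepsis, the progressive acidosis.
5 steps out: the systemic sepsis onset.
6 steps out: the chronic edema.
Not reachable from it: the mild acidosis crisis, the tachycardia exacerbation, the systemic tachycardia event, the systemic bronchospasm.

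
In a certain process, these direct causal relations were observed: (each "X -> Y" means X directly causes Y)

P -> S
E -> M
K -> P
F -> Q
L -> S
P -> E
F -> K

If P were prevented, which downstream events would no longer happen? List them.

Downstream of P: E, S, M.
Of those, still caused via another path: S.
The remainder have no surviving cause.

E, M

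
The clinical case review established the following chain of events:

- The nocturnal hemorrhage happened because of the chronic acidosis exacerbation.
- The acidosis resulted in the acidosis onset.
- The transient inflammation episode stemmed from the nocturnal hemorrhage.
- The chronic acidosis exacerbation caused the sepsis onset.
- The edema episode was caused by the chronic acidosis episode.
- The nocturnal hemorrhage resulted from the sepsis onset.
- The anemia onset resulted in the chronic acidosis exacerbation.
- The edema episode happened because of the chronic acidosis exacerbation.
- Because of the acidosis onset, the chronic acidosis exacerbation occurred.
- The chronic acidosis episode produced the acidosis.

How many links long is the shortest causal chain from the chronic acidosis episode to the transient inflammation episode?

Shortest chain: the chronic acidosis episode → the acidosis → the acidosis onset → the chronic acidosis exacerbation → the nocturnal hemorrhage → the transient inflammation episode.

5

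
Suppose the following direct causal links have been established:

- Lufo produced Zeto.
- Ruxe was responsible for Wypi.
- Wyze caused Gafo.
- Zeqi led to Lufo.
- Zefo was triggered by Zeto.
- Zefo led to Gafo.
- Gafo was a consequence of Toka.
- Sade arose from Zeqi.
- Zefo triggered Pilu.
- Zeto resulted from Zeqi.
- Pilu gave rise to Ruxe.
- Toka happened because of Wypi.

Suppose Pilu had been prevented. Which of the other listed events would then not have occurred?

Ruxe, Toka, Wypi

Downstream of Pilu: Ruxe, Wypi, Toka, Gafo.
Of those, still caused via another path: Gafo.
The remainder have no surviving cause.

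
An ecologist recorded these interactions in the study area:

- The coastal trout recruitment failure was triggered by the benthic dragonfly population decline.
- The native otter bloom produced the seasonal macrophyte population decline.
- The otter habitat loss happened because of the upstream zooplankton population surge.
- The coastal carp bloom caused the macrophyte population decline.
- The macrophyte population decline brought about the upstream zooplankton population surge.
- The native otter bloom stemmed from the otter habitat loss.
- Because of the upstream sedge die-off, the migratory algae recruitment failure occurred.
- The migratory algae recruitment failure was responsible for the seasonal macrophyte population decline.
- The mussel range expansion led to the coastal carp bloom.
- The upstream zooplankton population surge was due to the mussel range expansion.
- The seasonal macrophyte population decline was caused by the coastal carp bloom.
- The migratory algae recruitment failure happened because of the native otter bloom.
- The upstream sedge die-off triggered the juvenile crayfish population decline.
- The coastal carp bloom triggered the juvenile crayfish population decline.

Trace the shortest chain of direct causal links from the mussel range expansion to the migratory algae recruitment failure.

the mussel range expansion → the upstream zooplankton population surge
the upstream zooplankton population surge → the otter habitat loss
the otter habitat loss → the native otter bloom
the native otter bloom → the migratory algae recruitment failure
Length: 4 steps.

the mussel range expansion → the upstream zooplankton population surge → the otter habitat loss → the native otter bloom → the migratory algae recruitment failure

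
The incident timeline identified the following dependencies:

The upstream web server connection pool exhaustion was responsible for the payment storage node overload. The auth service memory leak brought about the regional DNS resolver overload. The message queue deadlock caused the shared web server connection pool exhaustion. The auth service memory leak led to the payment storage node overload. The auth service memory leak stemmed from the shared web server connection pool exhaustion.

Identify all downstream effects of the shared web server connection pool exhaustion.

Direct effects: the auth service memory leak.
2 steps out: the regional DNS resolver overload, the payment storage node overload.
Not reachable from it: the message queue deadlock, the upstream web server connection pool exhaustion.

the auth service memory leak, the payment storage node overload, the regional DNS resolver overload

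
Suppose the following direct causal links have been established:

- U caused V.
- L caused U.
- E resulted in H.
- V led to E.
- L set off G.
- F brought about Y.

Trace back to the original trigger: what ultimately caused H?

L

Tracing upstream from H: H ← E ← V ← U ← L.
L has no stated cause, so it is the root.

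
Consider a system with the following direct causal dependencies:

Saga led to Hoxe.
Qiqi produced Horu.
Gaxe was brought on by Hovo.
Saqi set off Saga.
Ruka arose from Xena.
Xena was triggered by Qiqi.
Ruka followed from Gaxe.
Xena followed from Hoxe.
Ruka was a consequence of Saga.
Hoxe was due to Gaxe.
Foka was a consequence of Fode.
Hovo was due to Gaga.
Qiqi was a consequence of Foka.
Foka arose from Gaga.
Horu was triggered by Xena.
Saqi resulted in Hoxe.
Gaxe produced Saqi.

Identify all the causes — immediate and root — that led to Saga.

Immediate cause of Saga: Saqi.
Further upstream: Gaga, Hovo, Gaxe.

Gaga, Gaxe, Hovo, Saqi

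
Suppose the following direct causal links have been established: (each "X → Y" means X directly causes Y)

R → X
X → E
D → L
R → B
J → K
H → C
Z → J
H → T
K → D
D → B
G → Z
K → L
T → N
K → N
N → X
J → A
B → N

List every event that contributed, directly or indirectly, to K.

G, J, Z

Immediate cause of K: J.
Further upstream: G, Z.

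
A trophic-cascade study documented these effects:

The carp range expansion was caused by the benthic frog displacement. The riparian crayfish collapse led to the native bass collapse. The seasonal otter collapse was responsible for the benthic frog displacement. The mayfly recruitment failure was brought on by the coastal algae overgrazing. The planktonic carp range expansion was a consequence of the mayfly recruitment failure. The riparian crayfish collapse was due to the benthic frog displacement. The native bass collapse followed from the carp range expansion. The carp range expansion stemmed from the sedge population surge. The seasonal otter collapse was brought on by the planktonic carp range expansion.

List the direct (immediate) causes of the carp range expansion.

Upstream contributors include the coastal algae overgrazing, the mayfly recruitment failure, the planktonic carp range expansion, the seasonal otter collapse, but only the benthic frog displacement, the sedge population surge feed directly into the carp range expansion.

the benthic frog displacement, the sedge population surge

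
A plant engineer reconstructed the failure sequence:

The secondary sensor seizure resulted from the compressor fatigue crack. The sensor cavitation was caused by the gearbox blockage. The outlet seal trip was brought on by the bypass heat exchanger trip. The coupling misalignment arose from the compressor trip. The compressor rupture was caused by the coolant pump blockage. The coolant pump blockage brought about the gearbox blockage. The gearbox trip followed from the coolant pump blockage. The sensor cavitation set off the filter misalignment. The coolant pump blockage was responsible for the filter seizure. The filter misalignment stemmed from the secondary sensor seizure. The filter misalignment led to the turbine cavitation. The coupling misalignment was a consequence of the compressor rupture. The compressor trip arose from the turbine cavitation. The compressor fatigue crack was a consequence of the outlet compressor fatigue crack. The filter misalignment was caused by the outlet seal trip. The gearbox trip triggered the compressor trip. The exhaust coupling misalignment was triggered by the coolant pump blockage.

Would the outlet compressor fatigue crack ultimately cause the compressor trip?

There is a causal chain: the outlet compressor fatigue crack → the compressor fatigue crack → the secondary sensor seizure → the filter misalignment → the turbine cavitation → the compressor trip.

Yes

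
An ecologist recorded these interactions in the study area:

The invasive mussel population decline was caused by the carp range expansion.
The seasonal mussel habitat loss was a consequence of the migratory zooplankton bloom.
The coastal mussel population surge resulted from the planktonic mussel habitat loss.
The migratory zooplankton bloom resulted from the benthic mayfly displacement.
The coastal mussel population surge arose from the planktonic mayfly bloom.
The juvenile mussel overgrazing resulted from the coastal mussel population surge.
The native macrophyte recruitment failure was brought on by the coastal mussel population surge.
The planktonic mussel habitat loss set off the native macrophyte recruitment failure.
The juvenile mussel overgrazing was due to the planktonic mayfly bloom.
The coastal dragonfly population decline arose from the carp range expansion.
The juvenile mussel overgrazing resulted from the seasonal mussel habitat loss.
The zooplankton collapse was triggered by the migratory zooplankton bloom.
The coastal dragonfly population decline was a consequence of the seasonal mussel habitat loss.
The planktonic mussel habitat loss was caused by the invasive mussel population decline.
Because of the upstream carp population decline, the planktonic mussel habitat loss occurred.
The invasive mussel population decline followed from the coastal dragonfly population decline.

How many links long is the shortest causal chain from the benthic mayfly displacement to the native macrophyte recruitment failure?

Shortest chain: the benthic mayfly displacement → the migratory zooplankton bloom → the seasonal mussel habitat loss → the coastal dragonfly population decline → the invasive mussel population decline → the planktonic mussel habitat loss → the native macrophyte recruitment failure.

6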